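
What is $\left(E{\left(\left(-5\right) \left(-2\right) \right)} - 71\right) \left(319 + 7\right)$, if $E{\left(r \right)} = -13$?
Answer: $-27384$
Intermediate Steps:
$\left(E{\left(\left(-5\right) \left(-2\right) \right)} - 71\right) \left(319 + 7\right) = \left(-13 - 71\right) \left(319 + 7\right) = \left(-84\right) 326 = -27384$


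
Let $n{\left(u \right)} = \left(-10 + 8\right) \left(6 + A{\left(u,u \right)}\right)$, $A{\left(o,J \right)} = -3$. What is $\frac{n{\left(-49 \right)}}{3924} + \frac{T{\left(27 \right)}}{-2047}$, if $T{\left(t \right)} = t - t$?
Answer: $- \frac{1}{654} \approx -0.0015291$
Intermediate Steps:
$T{\left(t \right)} = 0$
$n{\left(u \right)} = -6$ ($n{\left(u \right)} = \left(-10 + 8\right) \left(6 - 3\right) = \left(-2\right) 3 = -6$)
$\frac{n{\left(-49 \right)}}{3924} + \frac{T{\left(27 \right)}}{-2047} = - \frac{6}{3924} + \frac{0}{-2047} = \left(-6\right) \frac{1}{3924} + 0 \left(- \frac{1}{2047}\right) = - \frac{1}{654} + 0 = - \frac{1}{654}$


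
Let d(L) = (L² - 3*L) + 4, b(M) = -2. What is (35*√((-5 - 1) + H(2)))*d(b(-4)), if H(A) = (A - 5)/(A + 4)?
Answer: 245*I*√26 ≈ 1249.3*I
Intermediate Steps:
H(A) = (-5 + A)/(4 + A)
d(L) = 4 + L² - 3*L
(35*√((-5 - 1) + H(2)))*d(b(-4)) = (35*√((-5 - 1) + (-5 + 2)/(4 + 2)))*(4 + (-2)² - 3*(-2)) = (35*√(-6 - 3/6))*(4 + 4 + 6) = (35*√(-6 + (⅙)*(-3)))*14 = (35*√(-6 - ½))*14 = (35*√(-13/2))*14 = (35*(I*√26/2))*14 = (35*I*√26/2)*14 = 245*I*√26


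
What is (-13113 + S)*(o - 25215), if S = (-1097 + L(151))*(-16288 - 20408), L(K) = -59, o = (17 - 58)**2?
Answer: -998017234242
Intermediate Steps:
o = 1681 (o = (-41)**2 = 1681)
S = 42420576 (S = (-1097 - 59)*(-16288 - 20408) = -1156*(-36696) = 42420576)
(-13113 + S)*(o - 25215) = (-13113 + 42420576)*(1681 - 25215) = 42407463*(-23534) = -998017234242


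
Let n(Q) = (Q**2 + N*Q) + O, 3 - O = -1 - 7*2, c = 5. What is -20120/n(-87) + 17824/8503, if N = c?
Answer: -5450389/7601682 ≈ -0.71700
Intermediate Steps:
N = 5
O = 18 (O = 3 - (-1 - 7*2) = 3 - (-1 - 14) = 3 - 1*(-15) = 3 + 15 = 18)
n(Q) = 18 + Q**2 + 5*Q (n(Q) = (Q**2 + 5*Q) + 18 = 18 + Q**2 + 5*Q)
-20120/n(-87) + 17824/8503 = -20120/(18 + (-87)**2 + 5*(-87)) + 17824/8503 = -20120/(18 + 7569 - 435) + 17824*(1/8503) = -20120/7152 + 17824/8503 = -20120*1/7152 + 17824/8503 = -2515/894 + 17824/8503 = -5450389/7601682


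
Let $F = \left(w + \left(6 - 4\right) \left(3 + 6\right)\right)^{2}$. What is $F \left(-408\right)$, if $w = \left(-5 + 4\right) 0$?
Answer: $-132192$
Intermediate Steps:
$w = 0$ ($w = \left(-1\right) 0 = 0$)
$F = 324$ ($F = \left(0 + \left(6 - 4\right) \left(3 + 6\right)\right)^{2} = \left(0 + 2 \cdot 9\right)^{2} = \left(0 + 18\right)^{2} = 18^{2} = 324$)
$F \left(-408\right) = 324 \left(-408\right) = -132192$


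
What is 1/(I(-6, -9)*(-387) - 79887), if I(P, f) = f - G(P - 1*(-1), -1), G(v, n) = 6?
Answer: -1/74082 ≈ -1.3499e-5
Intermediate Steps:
I(P, f) = -6 + f (I(P, f) = f - 1*6 = f - 6 = -6 + f)
1/(I(-6, -9)*(-387) - 79887) = 1/((-6 - 9)*(-387) - 79887) = 1/(-15*(-387) - 79887) = 1/(5805 - 79887) = 1/(-74082) = -1/74082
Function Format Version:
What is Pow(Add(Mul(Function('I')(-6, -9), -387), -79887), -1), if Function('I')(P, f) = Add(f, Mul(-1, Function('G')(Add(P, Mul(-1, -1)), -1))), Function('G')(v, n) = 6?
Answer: Rational(-1, 74082) ≈ -1.3499e-5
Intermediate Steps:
Function('I')(P, f) = Add(-6, f) (Function('I')(P, f) = Add(f, Mul(-1, 6)) = Add(f, -6) = Add(-6, f))
Pow(Add(Mul(Function('I')(-6, -9), -387), -79887), -1) = Pow(Add(Mul(Add(-6, -9), -387), -79887), -1) = Pow(Add(Mul(-15, -387), -79887), -1) = Pow(Add(5805, -79887), -1) = Pow(-74082, -1) = Rational(-1, 74082)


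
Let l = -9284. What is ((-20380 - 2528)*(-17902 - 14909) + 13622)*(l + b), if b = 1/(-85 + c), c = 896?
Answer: -5659400649597230/811 ≈ -6.9783e+12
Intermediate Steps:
b = 1/811 (b = 1/(-85 + 896) = 1/811 ≈ 0.0012330)
((-20380 - 2528)*(-17902 - 14909) + 13622)*(l + b) = ((-20380 - 2528)*(-17902 - 14909) + 13622)*(-9284 + 1/811) = (-22908*(-32811) + 13622)*(-7529323/811) = (751634388 + 13622)*(-7529323/811) = 751648010*(-7529323/811) = -5659400649597230/811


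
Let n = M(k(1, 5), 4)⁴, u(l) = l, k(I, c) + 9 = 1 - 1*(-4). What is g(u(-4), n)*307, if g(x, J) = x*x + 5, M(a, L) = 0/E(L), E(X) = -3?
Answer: 6447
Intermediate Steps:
k(I, c) = -4 (k(I, c) = -9 + (1 - 1*(-4)) = -9 + (1 + 4) = -9 + 5 = -4)
M(a, L) = 0 (M(a, L) = 0/(-3) = 0*(-⅓) = 0)
n = 0 (n = 0⁴ = 0)
g(x, J) = 5 + x² (g(x, J) = x² + 5 = 5 + x²)
g(u(-4), n)*307 = (5 + (-4)²)*307 = (5 + 16)*307 = 21*307 = 6447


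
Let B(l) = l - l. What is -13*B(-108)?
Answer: 0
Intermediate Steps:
B(l) = 0
-13*B(-108) = -13*0 = 0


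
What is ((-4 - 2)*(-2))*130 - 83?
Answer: 1477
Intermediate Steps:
((-4 - 2)*(-2))*130 - 83 = -6*(-2)*130 - 83 = 12*130 - 83 = 1560 - 83 = 1477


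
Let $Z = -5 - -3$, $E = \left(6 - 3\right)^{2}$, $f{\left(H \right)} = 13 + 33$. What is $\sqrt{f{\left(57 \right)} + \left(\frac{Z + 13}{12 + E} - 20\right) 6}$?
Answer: $\frac{4 i \sqrt{217}}{7} \approx 8.4177 i$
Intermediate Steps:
$f{\left(H \right)} = 46$
$E = 9$ ($E = 3^{2} = 9$)
$Z = -2$ ($Z = -5 + 3 = -2$)
$\sqrt{f{\left(57 \right)} + \left(\frac{Z + 13}{12 + E} - 20\right) 6} = \sqrt{46 + \left(\frac{-2 + 13}{12 + 9} - 20\right) 6} = \sqrt{46 + \left(\frac{11}{21} - 20\right) 6} = \sqrt{46 - \frac{818}{7}} = \sqrt{- \frac{496}{7}} = \frac{4 i \sqrt{217}}{7}$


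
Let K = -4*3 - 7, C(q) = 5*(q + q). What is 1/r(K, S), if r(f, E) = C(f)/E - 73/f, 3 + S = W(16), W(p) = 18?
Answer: -57/503 ≈ -0.11332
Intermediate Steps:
S = 15 (S = -3 + 18 = 15)
C(q) = 10*q (C(q) = 5*(2*q) = 10*q)
K = -19 (K = -12 - 7 = -19)
r(f, E) = -73/f + 10*f/E (r(f, E) = (10*f)/E - 73/f = 10*f/E - 73/f = -73/f + 10*f/E)
1/r(K, S) = 1/(-73/(-19) + 10*(-19)/15) = 1/(-73*(-1/19) + 10*(-19)*(1/15)) = 1/(73/19 - 38/3) = 1/(-503/57) = -57/503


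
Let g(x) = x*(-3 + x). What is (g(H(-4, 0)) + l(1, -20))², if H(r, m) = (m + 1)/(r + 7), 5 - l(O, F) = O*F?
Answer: 47089/81 ≈ 581.35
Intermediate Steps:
l(O, F) = 5 - F*O (l(O, F) = 5 - O*F = 5 - F*O)
H(r, m) = (1 + m)/(7 + r)
(g(H(-4, 0)) + l(1, -20))² = (((1 + 0)/(7 - 4))*(-3 + (1 + 0)/(7 - 4)) + (5 - 1*(-20)*1))² = ((1/3)*(-3 + 1/3) + (5 + 20))² = (((⅓)*1)*(-3 + (⅓)*1) + 25)² = ((-3 + ⅓)/3 + 25)² = ((⅓)*(-8/3) + 25)² = (-8/9 + 25)² = (217/9)² = 47089/81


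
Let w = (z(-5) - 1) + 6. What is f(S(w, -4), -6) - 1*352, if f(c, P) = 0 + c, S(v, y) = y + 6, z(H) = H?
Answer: -350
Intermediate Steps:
w = 0 (w = (-5 - 1) + 6 = -6 + 6 = 0)
S(v, y) = 6 + y
f(c, P) = c
f(S(w, -4), -6) - 1*352 = (6 - 4) - 1*352 = 2 - 352 = -350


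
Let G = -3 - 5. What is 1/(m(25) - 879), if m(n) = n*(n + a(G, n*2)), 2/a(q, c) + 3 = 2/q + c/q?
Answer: -19/4926 ≈ -0.0038571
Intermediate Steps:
G = -8
a(q, c) = 2/(-3 + 2/q + c/q) (a(q, c) = 2/(-3 + (2/q + c/q)) = 2/(-3 + 2/q + c/q))
m(n) = n*(n - 16/(26 + 2*n)) (m(n) = n*(n + 2*(-8)/(2 + n*2 - 3*(-8))) = n*(n + 2*(-8)/(2 + 2*n + 24)) = n*(n + 2*(-8)/(26 + 2*n)) = n*(n - 16/(26 + 2*n)))
1/(m(25) - 879) = 1/(25*(-8 + 25*(13 + 25))/(13 + 25) - 879) = 1/(25*(-8 + 25*38)/38 - 879) = 1/(25*(1/38)*(-8 + 950) - 879) = 1/(25*(1/38)*942 - 879) = 1/(11775/19 - 879) = 1/(-4926/19) = -19/4926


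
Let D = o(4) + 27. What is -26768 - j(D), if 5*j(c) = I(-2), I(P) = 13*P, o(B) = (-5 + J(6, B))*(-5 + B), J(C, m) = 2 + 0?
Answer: -133814/5 ≈ -26763.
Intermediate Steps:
J(C, m) = 2
o(B) = 15 - 3*B (o(B) = (-5 + 2)*(-5 + B) = -3*(-5 + B) = 15 - 3*B)
D = 30 (D = (15 - 3*4) + 27 = (15 - 12) + 27 = 3 + 27 = 30)
j(c) = -26/5 (j(c) = (13*(-2))/5 = (1/5)*(-26) = -26/5)
-26768 - j(D) = -26768 - 1*(-26/5) = -26768 + 26/5 = -133814/5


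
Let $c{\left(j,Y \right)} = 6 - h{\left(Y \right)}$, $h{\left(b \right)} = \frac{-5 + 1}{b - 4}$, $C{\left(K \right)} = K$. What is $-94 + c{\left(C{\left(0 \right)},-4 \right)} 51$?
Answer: $\frac{373}{2} \approx 186.5$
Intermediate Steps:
$h{\left(b \right)} = - \frac{4}{-4 + b}$
$c{\left(j,Y \right)} = 6 + \frac{4}{-4 + Y}$ ($c{\left(j,Y \right)} = 6 - - \frac{4}{-4 + Y} = 6 + \frac{4}{-4 + Y}$)
$-94 + c{\left(C{\left(0 \right)},-4 \right)} 51 = -94 + \frac{2 \left(-10 + 3 \left(-4\right)\right)}{-4 - 4} \cdot 51 = -94 + \frac{2 \left(-10 - 12\right)}{-8} \cdot 51 = -94 + 2 \left(- \frac{1}{8}\right) \left(-22\right) 51 = -94 + \frac{11}{2} \cdot 51 = -94 + \frac{561}{2} = \frac{373}{2}$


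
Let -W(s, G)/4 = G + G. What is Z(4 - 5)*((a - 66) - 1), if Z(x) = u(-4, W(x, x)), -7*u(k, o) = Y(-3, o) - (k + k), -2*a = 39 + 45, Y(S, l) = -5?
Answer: 327/7 ≈ 46.714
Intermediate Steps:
a = -42 (a = -(39 + 45)/2 = -1/2*84 = -42)
W(s, G) = -8*G (W(s, G) = -4*(G + G) = -8*G)
u(k, o) = 5/7 + 2*k/7 (u(k, o) = -(-5 - (k + k))/7 = -(-5 - 2*k)/7 = 5/7 + 2*k/7)
Z(x) = -3/7 (Z(x) = 5/7 + (2/7)*(-4) = 5/7 - 8/7 = -3/7)
Z(4 - 5)*((a - 66) - 1) = -3*((-42 - 66) - 1)/7 = -3*(-108 - 1)/7 = -3/7*(-109) = 327/7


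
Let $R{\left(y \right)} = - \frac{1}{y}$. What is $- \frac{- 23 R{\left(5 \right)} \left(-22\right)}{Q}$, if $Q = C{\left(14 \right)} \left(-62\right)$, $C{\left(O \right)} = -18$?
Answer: $\frac{253}{2790} \approx 0.090681$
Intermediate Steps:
$Q = 1116$ ($Q = \left(-18\right) \left(-62\right) = 1116$)
$- \frac{- 23 R{\left(5 \right)} \left(-22\right)}{Q} = - \frac{- 23 \left(- \frac{1}{5}\right) \left(-22\right)}{1116} = - \frac{- 23 \left(\left(-1\right) \frac{1}{5}\right) \left(-22\right)}{1116} = - \frac{\left(-23\right) \left(- \frac{1}{5}\right) \left(-22\right)}{1116} = - \frac{\frac{23}{5} \left(-22\right)}{1116} = - \frac{-506}{5 \cdot 1116} = \left(-1\right) \left(- \frac{253}{2790}\right) = \frac{253}{2790}$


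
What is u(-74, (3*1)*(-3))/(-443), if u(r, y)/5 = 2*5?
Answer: -50/443 ≈ -0.11287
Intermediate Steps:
u(r, y) = 50 (u(r, y) = 5*(2*5) = 5*10 = 50)
u(-74, (3*1)*(-3))/(-443) = 50/(-443) = 50*(-1/443) = -50/443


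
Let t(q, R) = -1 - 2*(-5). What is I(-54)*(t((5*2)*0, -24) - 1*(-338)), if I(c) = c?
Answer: -18738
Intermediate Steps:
t(q, R) = 9 (t(q, R) = -1 + 10 = 9)
I(-54)*(t((5*2)*0, -24) - 1*(-338)) = -54*(9 - 1*(-338)) = -54*(9 + 338) = -54*347 = -18738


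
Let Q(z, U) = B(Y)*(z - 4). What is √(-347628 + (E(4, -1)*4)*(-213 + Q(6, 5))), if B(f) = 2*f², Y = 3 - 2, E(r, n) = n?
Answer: 2*I*√86698 ≈ 588.89*I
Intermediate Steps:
Y = 1
Q(z, U) = -8 + 2*z (Q(z, U) = (2*1²)*(z - 4) = (2*1)*(-4 + z) = 2*(-4 + z) = -8 + 2*z)
√(-347628 + (E(4, -1)*4)*(-213 + Q(6, 5))) = √(-347628 + (-1*4)*(-213 + (-8 + 2*6))) = √(-347628 - 4*(-213 + (-8 + 12))) = √(-347628 - 4*(-213 + 4)) = √(-347628 - 4*(-209)) = √(-347628 + 836) = √(-346792) = 2*I*√86698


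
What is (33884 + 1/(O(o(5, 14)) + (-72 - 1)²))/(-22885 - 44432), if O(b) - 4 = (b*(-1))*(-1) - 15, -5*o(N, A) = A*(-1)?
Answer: -901449941/1790901468 ≈ -0.50335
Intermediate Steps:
o(N, A) = A/5 (o(N, A) = -A*(-1)/5 = -(-1)*A/5 = A/5)
O(b) = -11 + b (O(b) = 4 + ((b*(-1))*(-1) - 15) = 4 + (-b*(-1) - 15) = 4 + (b - 15) = 4 + (-15 + b) = -11 + b)
(33884 + 1/(O(o(5, 14)) + (-72 - 1)²))/(-22885 - 44432) = (33884 + 1/((-11 + (⅕)*14) + (-72 - 1)²))/(-22885 - 44432) = (33884 + 1/((-11 + 14/5) + (-73)²))/(-67317) = (33884 + 1/(-41/5 + 5329))*(-1/67317) = (33884 + 1/(26604/5))*(-1/67317) = (33884 + 5/26604)*(-1/67317) = (901449941/26604)*(-1/67317) = -901449941/1790901468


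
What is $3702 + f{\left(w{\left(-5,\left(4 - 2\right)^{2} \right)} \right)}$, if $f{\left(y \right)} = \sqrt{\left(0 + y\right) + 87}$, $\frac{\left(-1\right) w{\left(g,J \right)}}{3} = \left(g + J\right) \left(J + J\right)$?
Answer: $3702 + \sqrt{111} \approx 3712.5$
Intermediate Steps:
$w{\left(g,J \right)} = - 6 J \left(J + g\right)$ ($w{\left(g,J \right)} = - 3 \left(g + J\right) \left(J + J\right) = - 3 \left(J + g\right) 2 J = - 3 \cdot 2 J \left(J + g\right) = - 6 J \left(J + g\right)$)
$f{\left(y \right)} = \sqrt{87 + y}$ ($f{\left(y \right)} = \sqrt{y + 87} = \sqrt{87 + y}$)
$3702 + f{\left(w{\left(-5,\left(4 - 2\right)^{2} \right)} \right)} = 3702 + \sqrt{87 - 6 \left(4 - 2\right)^{2} \left(\left(4 - 2\right)^{2} - 5\right)} = 3702 + \sqrt{87 - 6 \cdot 2^{2} \left(2^{2} - 5\right)} = 3702 + \sqrt{87 - 24 \left(4 - 5\right)} = 3702 + \sqrt{87 - 24 \left(-1\right)} = 3702 + \sqrt{87 + 24} = 3702 + \sqrt{111}$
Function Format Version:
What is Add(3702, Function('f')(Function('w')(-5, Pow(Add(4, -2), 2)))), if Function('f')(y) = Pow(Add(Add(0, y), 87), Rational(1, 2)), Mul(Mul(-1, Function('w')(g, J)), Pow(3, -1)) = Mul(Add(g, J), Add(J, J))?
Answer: Add(3702, Pow(111, Rational(1, 2))) ≈ 3712.5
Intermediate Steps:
Function('w')(g, J) = Mul(-6, J, Add(J, g)) (Function('w')(g, J) = Mul(-3, Mul(Add(g, J), Add(J, J))) = Mul(-3, Mul(Add(J, g), Mul(2, J))) = Mul(-3, Mul(2, J, Add(J, g))) = Mul(-6, J, Add(J, g)))
Function('f')(y) = Pow(Add(87, y), Rational(1, 2)) (Function('f')(y) = Pow(Add(y, 87), Rational(1, 2)) = Pow(Add(87, y), Rational(1, 2)))
Add(3702, Function('f')(Function('w')(-5, Pow(Add(4, -2), 2)))) = Add(3702, Pow(Add(87, Mul(-6, Pow(Add(4, -2), 2), Add(Pow(Add(4, -2), 2), -5))), Rational(1, 2))) = Add(3702, Pow(Add(87, Mul(-6, Pow(2, 2), Add(Pow(2, 2), -5))), Rational(1, 2))) = Add(3702, Pow(Add(87, Mul(-6, 4, Add(4, -5))), Rational(1, 2))) = Add(3702, Pow(Add(87, Mul(-6, 4, -1)), Rational(1, 2))) = Add(3702, Pow(Add(87, 24), Rational(1, 2))) = Add(3702, Pow(111, Rational(1, 2)))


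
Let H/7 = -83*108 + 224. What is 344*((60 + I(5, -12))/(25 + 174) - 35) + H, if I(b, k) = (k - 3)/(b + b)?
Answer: -14550656/199 ≈ -73119.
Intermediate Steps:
I(b, k) = (-3 + k)/(2*b) (I(b, k) = (-3 + k)/((2*b)) = (-3 + k)*(1/(2*b)) = (-3 + k)/(2*b))
H = -61180 (H = 7*(-83*108 + 224) = 7*(-8964 + 224) = 7*(-8740) = -61180)
344*((60 + I(5, -12))/(25 + 174) - 35) + H = 344*((60 + (½)*(-3 - 12)/5)/(25 + 174) - 35) - 61180 = 344*((60 + (½)*(⅕)*(-15))/199 - 35) - 61180 = 344*((60 - 3/2)*(1/199) - 35) - 61180 = 344*((117/2)*(1/199) - 35) - 61180 = 344*(117/398 - 35) - 61180 = 344*(-13813/398) - 61180 = -2375836/199 - 61180 = -14550656/199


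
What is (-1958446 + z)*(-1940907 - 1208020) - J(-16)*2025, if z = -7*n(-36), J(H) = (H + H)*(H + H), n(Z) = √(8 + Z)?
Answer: 6167001413842 + 44084978*I*√7 ≈ 6.167e+12 + 1.1664e+8*I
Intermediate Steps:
J(H) = 4*H² (J(H) = (2*H)*(2*H) = 4*H²)
z = -14*I*√7 (z = -7*√(8 - 36) = -14*I*√7 ≈ -37.041*I)
(-1958446 + z)*(-1940907 - 1208020) - J(-16)*2025 = (-1958446 - 14*I*√7)*(-1940907 - 1208020) - 4*(-16)²*2025 = (-1958446 - 14*I*√7)*(-3148927) - 4*256*2025 = (6167003487442 + 44084978*I*√7) - 1024*2025 = (6167003487442 + 44084978*I*√7) - 1*2073600 = (6167003487442 + 44084978*I*√7) - 2073600 = 6167001413842 + 44084978*I*√7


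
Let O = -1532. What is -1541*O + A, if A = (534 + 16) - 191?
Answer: 2361171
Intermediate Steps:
A = 359 (A = 550 - 191 = 359)
-1541*O + A = -1541*(-1532) + 359 = 2360812 + 359 = 2361171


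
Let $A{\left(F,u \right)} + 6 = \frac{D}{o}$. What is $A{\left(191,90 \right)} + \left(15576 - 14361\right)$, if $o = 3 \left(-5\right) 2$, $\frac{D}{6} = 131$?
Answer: $\frac{5914}{5} \approx 1182.8$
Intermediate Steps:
$D = 786$ ($D = 6 \cdot 131 = 786$)
$o = -30$ ($o = \left(-15\right) 2 = -30$)
$A{\left(F,u \right)} = - \frac{161}{5}$ ($A{\left(F,u \right)} = -6 + \frac{786}{-30} = -6 + 786 \left(- \frac{1}{30}\right) = -6 - \frac{131}{5} = - \frac{161}{5}$)
$A{\left(191,90 \right)} + \left(15576 - 14361\right) = - \frac{161}{5} + \left(15576 - 14361\right) = - \frac{161}{5} + 1215 = \frac{5914}{5}$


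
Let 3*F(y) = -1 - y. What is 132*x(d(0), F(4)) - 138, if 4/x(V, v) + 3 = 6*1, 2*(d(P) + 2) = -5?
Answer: 38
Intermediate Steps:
F(y) = -1/3 - y/3 (F(y) = (-1 - y)/3 = -1/3 - y/3)
d(P) = -9/2 (d(P) = -2 + (1/2)*(-5) = -2 - 5/2 = -9/2)
x(V, v) = 4/3 (x(V, v) = 4/(-3 + 6*1) = 4/(-3 + 6) = 4/3)
132*x(d(0), F(4)) - 138 = 132*(4/3) - 138 = 176 - 138 = 38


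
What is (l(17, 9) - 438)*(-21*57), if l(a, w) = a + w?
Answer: 493164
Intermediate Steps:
(l(17, 9) - 438)*(-21*57) = ((17 + 9) - 438)*(-21*57) = (26 - 438)*(-1197) = -412*(-1197) = 493164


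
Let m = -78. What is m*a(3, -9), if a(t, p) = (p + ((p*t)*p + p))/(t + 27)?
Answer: -585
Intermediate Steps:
a(t, p) = (2*p + t*p**2)/(27 + t) (a(t, p) = (p + (t*p**2 + p))/(27 + t) = (p + (p + t*p**2))/(27 + t) = (2*p + t*p**2)/(27 + t))
m*a(3, -9) = -(-702)*(2 - 9*3)/(27 + 3) = -(-702)*(2 - 27)/30 = -(-702)*(-25)/30 = -78*15/2 = -585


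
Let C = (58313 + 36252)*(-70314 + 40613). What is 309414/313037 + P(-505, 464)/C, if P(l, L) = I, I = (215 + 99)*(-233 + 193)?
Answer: 173809463661326/175843843264481 ≈ 0.98843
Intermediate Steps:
I = -12560 (I = 314*(-40) = -12560)
C = -2808675065 (C = 94565*(-29701) = -2808675065)
P(l, L) = -12560
309414/313037 + P(-505, 464)/C = 309414/313037 - 12560/(-2808675065) = 309414*(1/313037) - 12560*(-1/2808675065) = 309414/313037 + 2512/561735013 = 173809463661326/175843843264481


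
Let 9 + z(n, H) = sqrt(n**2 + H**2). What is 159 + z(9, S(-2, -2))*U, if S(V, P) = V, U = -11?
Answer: 258 - 11*sqrt(85) ≈ 156.58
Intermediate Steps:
z(n, H) = -9 + sqrt(H**2 + n**2) (z(n, H) = -9 + sqrt(n**2 + H**2) = -9 + sqrt(H**2 + n**2))
159 + z(9, S(-2, -2))*U = 159 + (-9 + sqrt((-2)**2 + 9**2))*(-11) = 159 + (-9 + sqrt(4 + 81))*(-11) = 159 + (-9 + sqrt(85))*(-11) = 159 + (99 - 11*sqrt(85)) = 258 - 11*sqrt(85)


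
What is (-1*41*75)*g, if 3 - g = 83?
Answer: 246000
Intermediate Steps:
g = -80 (g = 3 - 1*83 = 3 - 83 = -80)
(-1*41*75)*g = (-1*41*75)*(-80) = -41*75*(-80) = -3075*(-80) = 246000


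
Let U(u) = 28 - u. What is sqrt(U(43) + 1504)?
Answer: sqrt(1489) ≈ 38.588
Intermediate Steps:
sqrt(U(43) + 1504) = sqrt((28 - 1*43) + 1504) = sqrt((28 - 43) + 1504) = sqrt(-15 + 1504) = sqrt(1489)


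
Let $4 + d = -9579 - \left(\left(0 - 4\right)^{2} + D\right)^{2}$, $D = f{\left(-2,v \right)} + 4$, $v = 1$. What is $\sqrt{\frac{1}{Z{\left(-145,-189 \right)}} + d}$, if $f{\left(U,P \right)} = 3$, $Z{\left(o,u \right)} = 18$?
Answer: $\frac{i \sqrt{364030}}{6} \approx 100.56 i$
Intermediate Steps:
$D = 7$ ($D = 3 + 4 = 7$)
$d = -10112$ ($d = -4 - \left(9579 + \left(\left(0 - 4\right)^{2} + 7\right)^{2}\right) = -4 - \left(9579 + \left(\left(-4\right)^{2} + 7\right)^{2}\right) = -4 - \left(9579 + \left(16 + 7\right)^{2}\right) = -4 - 10108 = -10112$)
$\sqrt{\frac{1}{Z{\left(-145,-189 \right)}} + d} = \sqrt{\frac{1}{18} - 10112} = \sqrt{- \frac{182015}{18}} = \frac{i \sqrt{364030}}{6}$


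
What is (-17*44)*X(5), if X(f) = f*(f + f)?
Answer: -37400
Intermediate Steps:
X(f) = 2*f² (X(f) = f*(2*f) = 2*f²)
(-17*44)*X(5) = (-17*44)*(2*5²) = -1496*25 = -748*50 = -37400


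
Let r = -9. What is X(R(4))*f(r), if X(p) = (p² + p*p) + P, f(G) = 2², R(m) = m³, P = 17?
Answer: 32836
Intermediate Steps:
f(G) = 4
X(p) = 17 + 2*p² (X(p) = (p² + p*p) + 17 = (p² + p²) + 17 = 2*p² + 17 = 17 + 2*p²)
X(R(4))*f(r) = (17 + 2*(4³)²)*4 = (17 + 2*64²)*4 = (17 + 2*4096)*4 = (17 + 8192)*4 = 8209*4 = 32836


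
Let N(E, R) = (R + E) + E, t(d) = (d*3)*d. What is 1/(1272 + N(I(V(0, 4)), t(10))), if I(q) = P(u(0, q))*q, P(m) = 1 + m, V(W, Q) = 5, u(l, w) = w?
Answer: 1/1632 ≈ 0.00061275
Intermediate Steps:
t(d) = 3*d² (t(d) = (3*d)*d = 3*d²)
I(q) = q*(1 + q) (I(q) = (1 + q)*q = q*(1 + q))
N(E, R) = R + 2*E (N(E, R) = (E + R) + E = R + 2*E)
1/(1272 + N(I(V(0, 4)), t(10))) = 1/(1272 + (3*10² + 2*(5*(1 + 5)))) = 1/(1272 + (3*100 + 2*(5*6))) = 1/(1272 + (300 + 2*30)) = 1/(1272 + (300 + 60)) = 1/(1272 + 360) = 1/1632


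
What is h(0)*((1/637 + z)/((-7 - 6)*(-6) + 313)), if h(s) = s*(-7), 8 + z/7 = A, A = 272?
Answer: 0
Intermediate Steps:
z = 1848 (z = -56 + 7*272 = -56 + 1904 = 1848)
h(s) = -7*s
h(0)*((1/637 + z)/((-7 - 6)*(-6) + 313)) = (-7*0)*((1/637 + 1848)/((-7 - 6)*(-6) + 313)) = 0*((1/637 + 1848)/(-13*(-6) + 313)) = 0*(1177177/(637*(78 + 313))) = 0*((1177177/637)/391) = 0*((1177177/637)*(1/391)) = 0*(1177177/249067) = 0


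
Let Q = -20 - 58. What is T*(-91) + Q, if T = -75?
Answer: 6747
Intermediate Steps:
Q = -78
T*(-91) + Q = -75*(-91) - 78 = 6825 - 78 = 6747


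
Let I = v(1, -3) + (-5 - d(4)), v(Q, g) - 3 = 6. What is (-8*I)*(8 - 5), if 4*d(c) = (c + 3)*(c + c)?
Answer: 240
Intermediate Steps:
v(Q, g) = 9 (v(Q, g) = 3 + 6 = 9)
d(c) = c*(3 + c)/2 (d(c) = ((c + 3)*(c + c))/4 = ((3 + c)*(2*c))/4 = (2*c*(3 + c))/4 = c*(3 + c)/2)
I = -10 (I = 9 + (-5 - 4*(3 + 4)/2) = 9 + (-5 - 4*7/2) = 9 + (-5 - 1*14) = 9 + (-5 - 14) = 9 - 19 = -10)
(-8*I)*(8 - 5) = (-8*(-10))*(8 - 5) = 80*3 = 240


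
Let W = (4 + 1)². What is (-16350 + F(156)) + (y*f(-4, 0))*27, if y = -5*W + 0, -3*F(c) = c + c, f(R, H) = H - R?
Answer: -29954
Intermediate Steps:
W = 25 (W = 5² = 25)
F(c) = -2*c/3 (F(c) = -(c + c)/3 = -2*c/3)
y = -125 (y = -5*25 + 0 = -125 + 0 = -125)
(-16350 + F(156)) + (y*f(-4, 0))*27 = (-16350 - ⅔*156) - 125*(0 - 1*(-4))*27 = (-16350 - 104) - 125*(0 + 4)*27 = -16454 - 125*4*27 = -16454 - 500*27 = -16454 - 13500 = -29954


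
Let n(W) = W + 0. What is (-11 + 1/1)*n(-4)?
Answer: 40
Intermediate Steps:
n(W) = W
(-11 + 1/1)*n(-4) = (-11 + 1/1)*(-4) = (-11 + 1)*(-4) = -10*(-4) = 40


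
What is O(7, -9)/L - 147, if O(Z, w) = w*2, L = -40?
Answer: -2931/20 ≈ -146.55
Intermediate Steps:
O(Z, w) = 2*w
O(7, -9)/L - 147 = (2*(-9))/(-40) - 147 = -18*(-1/40) - 147 = 9/20 - 147 = -2931/20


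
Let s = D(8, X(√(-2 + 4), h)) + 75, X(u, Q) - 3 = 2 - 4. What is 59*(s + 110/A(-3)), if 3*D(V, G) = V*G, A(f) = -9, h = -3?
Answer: 34751/9 ≈ 3861.2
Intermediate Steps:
X(u, Q) = 1 (X(u, Q) = 3 + (2 - 4) = 3 - 2 = 1)
D(V, G) = G*V/3 (D(V, G) = (V*G)/3 = (G*V)/3 = G*V/3)
s = 233/3 (s = (⅓)*1*8 + 75 = 8/3 + 75 = 233/3 ≈ 77.667)
59*(s + 110/A(-3)) = 59*(233/3 + 110/(-9)) = 59*(233/3 + 110*(-⅑)) = 59*(233/3 - 110/9) = 59*(589/9) = 34751/9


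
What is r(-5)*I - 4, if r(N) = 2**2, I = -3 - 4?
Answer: -32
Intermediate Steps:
I = -7
r(N) = 4
r(-5)*I - 4 = 4*(-7) - 4 = -28 - 4 = -32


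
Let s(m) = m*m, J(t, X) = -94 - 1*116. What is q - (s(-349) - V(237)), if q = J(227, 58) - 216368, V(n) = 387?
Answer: -337992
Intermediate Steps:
J(t, X) = -210 (J(t, X) = -94 - 116 = -210)
s(m) = m²
q = -216578 (q = -210 - 216368 = -216578)
q - (s(-349) - V(237)) = -216578 - ((-349)² - 1*387) = -216578 - (121801 - 387) = -216578 - 1*121414 = -216578 - 121414 = -337992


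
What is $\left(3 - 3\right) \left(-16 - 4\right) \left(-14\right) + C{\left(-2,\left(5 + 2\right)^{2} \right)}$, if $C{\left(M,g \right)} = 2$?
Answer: $2$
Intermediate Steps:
$\left(3 - 3\right) \left(-16 - 4\right) \left(-14\right) + C{\left(-2,\left(5 + 2\right)^{2} \right)} = \left(3 - 3\right) \left(-16 - 4\right) \left(-14\right) + 2 = 0 \left(-20\right) \left(-14\right) + 2 = 0 \left(-14\right) + 2 = 0 + 2 = 2$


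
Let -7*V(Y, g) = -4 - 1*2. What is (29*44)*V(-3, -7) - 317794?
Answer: -2216902/7 ≈ -3.1670e+5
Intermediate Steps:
V(Y, g) = 6/7 (V(Y, g) = -(-4 - 1*2)/7 = -(-4 - 2)/7 = -⅐*(-6) = 6/7)
(29*44)*V(-3, -7) - 317794 = (29*44)*(6/7) - 317794 = 1276*(6/7) - 317794 = 7656/7 - 317794 = -2216902/7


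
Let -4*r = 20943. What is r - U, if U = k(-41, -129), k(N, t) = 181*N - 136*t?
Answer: -61435/4 ≈ -15359.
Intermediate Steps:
k(N, t) = -136*t + 181*N
U = 10123 (U = -136*(-129) + 181*(-41) = 17544 - 7421 = 10123)
r = -20943/4 (r = -¼*20943 = -20943/4 ≈ -5235.8)
r - U = -20943/4 - 1*10123 = -20943/4 - 10123 = -61435/4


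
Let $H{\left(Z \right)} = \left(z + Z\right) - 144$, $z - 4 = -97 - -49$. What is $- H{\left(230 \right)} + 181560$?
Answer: $181518$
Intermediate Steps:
$z = -44$ ($z = 4 - 48 = -44$)
$H{\left(Z \right)} = -188 + Z$ ($H{\left(Z \right)} = \left(-44 + Z\right) - 144 = -188 + Z$)
$- H{\left(230 \right)} + 181560 = - (-188 + 230) + 181560 = \left(-1\right) 42 + 181560 = -42 + 181560 = 181518$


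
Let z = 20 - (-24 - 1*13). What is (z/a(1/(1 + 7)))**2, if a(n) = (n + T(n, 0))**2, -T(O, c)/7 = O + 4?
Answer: 831744/174900625 ≈ 0.0047555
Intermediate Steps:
T(O, c) = -28 - 7*O (T(O, c) = -7*(O + 4) = -7*(4 + O) = -28 - 7*O)
a(n) = (-28 - 6*n)**2 (a(n) = (n + (-28 - 7*n))**2 = (-28 - 6*n)**2)
z = 57 (z = 20 - (-24 - 13) = 20 - 1*(-37) = 20 + 37 = 57)
(z/a(1/(1 + 7)))**2 = (57/((4*(14 + 3/(1 + 7))**2)))**2 = (57/((4*(14 + 3/8)**2)))**2 = (57/((4*(115/8)**2)))**2 = (57/((4*(13225/64))))**2 = (57/(13225/16))**2 = (57*(16/13225))**2 = (912/13225)**2 = 831744/174900625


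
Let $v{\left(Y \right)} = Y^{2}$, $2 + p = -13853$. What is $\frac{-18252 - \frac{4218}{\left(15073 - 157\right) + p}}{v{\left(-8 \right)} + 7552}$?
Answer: $- \frac{9684795}{4040288} \approx -2.3971$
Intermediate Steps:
$p = -13855$ ($p = -2 - 13853 = -13855$)
$\frac{-18252 - \frac{4218}{\left(15073 - 157\right) + p}}{v{\left(-8 \right)} + 7552} = \frac{-18252 - \frac{4218}{\left(15073 - 157\right) - 13855}}{\left(-8\right)^{2} + 7552} = \frac{-18252 - \frac{4218}{14916 - 13855}}{64 + 7552} = \frac{-18252 - \frac{4218}{1061}}{7616} = \left(-18252 - \frac{4218}{1061}\right) \frac{1}{7616} = \left(- \frac{19369590}{1061}\right) \frac{1}{7616} = - \frac{9684795}{4040288}$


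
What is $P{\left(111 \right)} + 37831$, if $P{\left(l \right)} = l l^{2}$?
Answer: $1405462$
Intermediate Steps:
$P{\left(l \right)} = l^{3}$
$P{\left(111 \right)} + 37831 = 111^{3} + 37831 = 1367631 + 37831 = 1405462$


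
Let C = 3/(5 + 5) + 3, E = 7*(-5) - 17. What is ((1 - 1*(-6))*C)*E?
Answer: -6006/5 ≈ -1201.2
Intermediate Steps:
E = -52 (E = -35 - 17 = -52)
C = 33/10 (C = 3/10 + 3 = 33/10 ≈ 3.3000)
((1 - 1*(-6))*C)*E = ((1 - 1*(-6))*(33/10))*(-52) = ((1 + 6)*(33/10))*(-52) = (7*(33/10))*(-52) = (231/10)*(-52) = -6006/5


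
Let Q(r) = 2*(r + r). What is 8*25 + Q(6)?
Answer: 224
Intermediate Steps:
Q(r) = 4*r (Q(r) = 2*(2*r) = 4*r)
8*25 + Q(6) = 8*25 + 4*6 = 200 + 24 = 224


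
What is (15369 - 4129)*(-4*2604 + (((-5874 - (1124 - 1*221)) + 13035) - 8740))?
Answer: -144973520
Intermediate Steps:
(15369 - 4129)*(-4*2604 + (((-5874 - (1124 - 1*221)) + 13035) - 8740)) = 11240*(-10416 + (((-5874 - (1124 - 221)) + 13035) - 8740)) = 11240*(-10416 + (((-5874 - 1*903) + 13035) - 8740)) = 11240*(-10416 + (((-5874 - 903) + 13035) - 8740)) = 11240*(-10416 + ((-6777 + 13035) - 8740)) = 11240*(-10416 + (6258 - 8740)) = 11240*(-10416 - 2482) = 11240*(-12898) = -144973520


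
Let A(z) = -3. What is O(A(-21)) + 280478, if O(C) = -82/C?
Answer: 841516/3 ≈ 2.8051e+5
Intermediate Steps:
O(A(-21)) + 280478 = -82/(-3) + 280478 = -82*(-⅓) + 280478 = 82/3 + 280478 = 841516/3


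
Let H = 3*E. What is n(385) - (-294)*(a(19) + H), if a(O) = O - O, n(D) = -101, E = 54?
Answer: 47527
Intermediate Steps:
a(O) = 0
H = 162 (H = 3*54 = 162)
n(385) - (-294)*(a(19) + H) = -101 - (-294)*(0 + 162) = -101 - (-294)*162 = -101 - 1*(-47628) = -101 + 47628 = 47527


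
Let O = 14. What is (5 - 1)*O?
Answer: 56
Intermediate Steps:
(5 - 1)*O = (5 - 1)*14 = 4*14 = 56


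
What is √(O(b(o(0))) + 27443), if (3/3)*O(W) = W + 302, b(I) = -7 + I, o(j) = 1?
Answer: √27739 ≈ 166.55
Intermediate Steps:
O(W) = 302 + W (O(W) = W + 302 = 302 + W)
√(O(b(o(0))) + 27443) = √((302 + (-7 + 1)) + 27443) = √((302 - 6) + 27443) = √(296 + 27443) = √27739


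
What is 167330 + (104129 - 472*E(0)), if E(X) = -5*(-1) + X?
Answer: 269099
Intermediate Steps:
E(X) = 5 + X
167330 + (104129 - 472*E(0)) = 167330 + (104129 - 472*(5 + 0)) = 167330 + (104129 - 472*5) = 167330 + (104129 - 2360) = 167330 + 101769 = 269099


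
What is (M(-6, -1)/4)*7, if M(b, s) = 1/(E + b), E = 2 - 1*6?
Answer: -7/40 ≈ -0.17500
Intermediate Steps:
E = -4 (E = 2 - 6 = -4)
M(b, s) = 1/(-4 + b)
(M(-6, -1)/4)*7 = (1/(-4 - 6*4))*7 = ((1/4)/(-10))*7 = -1/10*1/4*7 = -1/40*7 = -7/40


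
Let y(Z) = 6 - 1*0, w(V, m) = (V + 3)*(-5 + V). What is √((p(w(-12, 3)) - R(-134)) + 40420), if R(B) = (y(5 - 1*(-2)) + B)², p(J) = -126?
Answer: √23910 ≈ 154.63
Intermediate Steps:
w(V, m) = (-5 + V)*(3 + V) (w(V, m) = (3 + V)*(-5 + V) = (-5 + V)*(3 + V))
y(Z) = 6 (y(Z) = 6 + 0 = 6)
R(B) = (6 + B)²
√((p(w(-12, 3)) - R(-134)) + 40420) = √((-126 - (6 - 134)²) + 40420) = √((-126 - 1*(-128)²) + 40420) = √((-126 - 1*16384) + 40420) = √((-126 - 16384) + 40420) = √(-16510 + 40420) = √23910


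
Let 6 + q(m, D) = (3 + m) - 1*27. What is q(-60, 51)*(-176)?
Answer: 15840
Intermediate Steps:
q(m, D) = -30 + m (q(m, D) = -6 + ((3 + m) - 1*27) = -6 + ((3 + m) - 27) = -6 + (-24 + m) = -30 + m)
q(-60, 51)*(-176) = (-30 - 60)*(-176) = -90*(-176) = 15840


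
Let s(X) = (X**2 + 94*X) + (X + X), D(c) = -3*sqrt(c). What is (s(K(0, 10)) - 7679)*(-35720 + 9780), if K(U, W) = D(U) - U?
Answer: 199193260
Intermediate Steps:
K(U, W) = -U - 3*sqrt(U) (K(U, W) = -3*sqrt(U) - U = -U - 3*sqrt(U))
s(X) = X**2 + 96*X (s(X) = (X**2 + 94*X) + 2*X = X**2 + 96*X)
(s(K(0, 10)) - 7679)*(-35720 + 9780) = ((-1*0 - 3*sqrt(0))*(96 + (-1*0 - 3*sqrt(0))) - 7679)*(-35720 + 9780) = ((0 - 3*0)*(96 + (0 - 3*0)) - 7679)*(-25940) = ((0 + 0)*(96 + (0 + 0)) - 7679)*(-25940) = (0*(96 + 0) - 7679)*(-25940) = (0*96 - 7679)*(-25940) = (0 - 7679)*(-25940) = -7679*(-25940) = 199193260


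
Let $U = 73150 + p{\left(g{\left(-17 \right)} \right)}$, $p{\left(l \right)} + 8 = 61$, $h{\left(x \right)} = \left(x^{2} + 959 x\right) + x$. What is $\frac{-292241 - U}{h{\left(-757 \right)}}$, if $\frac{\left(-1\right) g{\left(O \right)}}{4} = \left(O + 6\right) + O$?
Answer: $\frac{365444}{153671} \approx 2.3781$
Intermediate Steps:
$g{\left(O \right)} = -24 - 8 O$ ($g{\left(O \right)} = - 4 \left(\left(O + 6\right) + O\right) = - 4 \left(\left(6 + O\right) + O\right) = - 4 \left(6 + 2 O\right) = -24 - 8 O$)
$h{\left(x \right)} = x^{2} + 960 x$
$p{\left(l \right)} = 53$ ($p{\left(l \right)} = -8 + 61 = 53$)
$U = 73203$ ($U = 73150 + 53 = 73203$)
$\frac{-292241 - U}{h{\left(-757 \right)}} = \frac{-292241 - 73203}{\left(-757\right) \left(960 - 757\right)} = \frac{-292241 - 73203}{\left(-757\right) 203} = - \frac{365444}{-153671} = \left(-365444\right) \left(- \frac{1}{153671}\right) = \frac{365444}{153671}$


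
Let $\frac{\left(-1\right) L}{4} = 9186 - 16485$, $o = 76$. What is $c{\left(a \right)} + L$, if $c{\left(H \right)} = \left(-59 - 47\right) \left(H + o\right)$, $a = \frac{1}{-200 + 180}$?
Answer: $\frac{211453}{10} \approx 21145.0$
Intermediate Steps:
$L = 29196$ ($L = - 4 \left(9186 - 16485\right) = \left(-4\right) \left(-7299\right) = 29196$)
$a = - \frac{1}{20}$ ($a = \frac{1}{-20} = - \frac{1}{20} \approx -0.05$)
$c{\left(H \right)} = -8056 - 106 H$ ($c{\left(H \right)} = \left(-59 - 47\right) \left(H + 76\right) = - 106 \left(76 + H\right) = -8056 - 106 H$)
$c{\left(a \right)} + L = \left(-8056 - - \frac{53}{10}\right) + 29196 = \left(-8056 + \frac{53}{10}\right) + 29196 = - \frac{80507}{10} + 29196 = \frac{211453}{10}$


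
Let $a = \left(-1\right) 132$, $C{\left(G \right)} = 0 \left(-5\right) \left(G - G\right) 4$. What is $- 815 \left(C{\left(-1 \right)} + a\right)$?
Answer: $107580$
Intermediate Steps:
$C{\left(G \right)} = 0$ ($C{\left(G \right)} = 0 \cdot 0 \cdot 4 = 0 \cdot 4 = 0$)
$a = -132$
$- 815 \left(C{\left(-1 \right)} + a\right) = - 815 \left(0 - 132\right) = \left(-815\right) \left(-132\right) = 107580$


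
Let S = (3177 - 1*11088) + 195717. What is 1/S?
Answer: 1/187806 ≈ 5.3246e-6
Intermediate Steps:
S = 187806 (S = (3177 - 11088) + 195717 = -7911 + 195717 = 187806)
1/S = 1/187806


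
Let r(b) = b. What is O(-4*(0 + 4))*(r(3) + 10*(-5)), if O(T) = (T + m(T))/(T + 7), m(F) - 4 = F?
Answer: -1316/9 ≈ -146.22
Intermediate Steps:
m(F) = 4 + F
O(T) = (4 + 2*T)/(7 + T) (O(T) = (T + (4 + T))/(T + 7) = (4 + 2*T)/(7 + T))
O(-4*(0 + 4))*(r(3) + 10*(-5)) = (2*(2 - 4*(0 + 4))/(7 - 4*(0 + 4)))*(3 + 10*(-5)) = (2*(2 - 4*4)/(7 - 4*4))*(3 - 50) = (2*(2 - 16)/(7 - 16))*(-47) = (2*(-14)/(-9))*(-47) = (2*(-⅑)*(-14))*(-47) = (28/9)*(-47) = -1316/9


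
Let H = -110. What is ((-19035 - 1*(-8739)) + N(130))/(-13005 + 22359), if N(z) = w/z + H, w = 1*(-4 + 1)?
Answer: -1352783/1216020 ≈ -1.1125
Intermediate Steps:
w = -3 (w = 1*(-3) = -3)
N(z) = -110 - 3/z (N(z) = -3/z - 110 = -110 - 3/z)
((-19035 - 1*(-8739)) + N(130))/(-13005 + 22359) = ((-19035 - 1*(-8739)) + (-110 - 3/130))/(-13005 + 22359) = ((-19035 + 8739) + (-110 - 3*1/130))/9354 = (-10296 + (-110 - 3/130))*(1/9354) = (-10296 - 14303/130)*(1/9354) = -1352783/130*1/9354 = -1352783/1216020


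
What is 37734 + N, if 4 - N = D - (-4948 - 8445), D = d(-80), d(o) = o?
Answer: 24425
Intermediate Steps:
D = -80
N = -13309 (N = 4 - (-80 - (-4948 - 8445)) = 4 - (-80 - 1*(-13393)) = 4 - (-80 + 13393) = 4 - 1*13313 = 4 - 13313 = -13309)
37734 + N = 37734 - 13309 = 24425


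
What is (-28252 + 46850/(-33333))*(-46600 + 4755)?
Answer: 39408397703270/33333 ≈ 1.1823e+9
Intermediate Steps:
(-28252 + 46850/(-33333))*(-46600 + 4755) = (-28252 + 46850*(-1/33333))*(-41845) = (-28252 - 46850/33333)*(-41845) = -941770766/33333*(-41845) = 39408397703270/33333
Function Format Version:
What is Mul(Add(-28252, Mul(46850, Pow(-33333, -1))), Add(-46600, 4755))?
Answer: Rational(39408397703270, 33333) ≈ 1.1823e+9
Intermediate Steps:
Mul(Add(-28252, Mul(46850, Pow(-33333, -1))), Add(-46600, 4755)) = Mul(Add(-28252, Mul(46850, Rational(-1, 33333))), -41845) = Mul(Add(-28252, Rational(-46850, 33333)), -41845) = Mul(Rational(-941770766, 33333), -41845) = Rational(39408397703270, 33333)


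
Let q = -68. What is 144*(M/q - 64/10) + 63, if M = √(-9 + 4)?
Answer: -4293/5 - 36*I*√5/17 ≈ -858.6 - 4.7352*I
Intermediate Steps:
M = I*√5 (M = √(-5) = I*√5 ≈ 2.2361*I)
144*(M/q - 64/10) + 63 = 144*((I*√5)/(-68) - 64/10) + 63 = 144*((I*√5)*(-1/68) - 64*⅒) + 63 = 144*(-I*√5/68 - 32/5) + 63 = 144*(-32/5 - I*√5/68) + 63 = (-4608/5 - 36*I*√5/17) + 63 = -4293/5 - 36*I*√5/17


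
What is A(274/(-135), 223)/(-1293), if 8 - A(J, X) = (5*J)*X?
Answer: -61318/34911 ≈ -1.7564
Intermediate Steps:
A(J, X) = 8 - 5*J*X
A(274/(-135), 223)/(-1293) = (8 - 5*274/(-135)*223)/(-1293) = (8 - 5*274*(-1/135)*223)*(-1/1293) = (8 - 5*(-274/135)*223)*(-1/1293) = (8 + 61102/27)*(-1/1293) = (61318/27)*(-1/1293) = -61318/34911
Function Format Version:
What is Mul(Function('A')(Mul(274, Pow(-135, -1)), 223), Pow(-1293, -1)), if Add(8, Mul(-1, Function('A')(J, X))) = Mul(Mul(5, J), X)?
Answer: Rational(-61318, 34911) ≈ -1.7564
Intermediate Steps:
Function('A')(J, X) = Add(8, Mul(-5, J, X)) (Function('A')(J, X) = Add(8, Mul(-1, Mul(Mul(5, J), X))) = Add(8, Mul(-1, Mul(5, J, X))) = Add(8, Mul(-5, J, X)))
Mul(Function('A')(Mul(274, Pow(-135, -1)), 223), Pow(-1293, -1)) = Mul(Add(8, Mul(-5, Mul(274, Pow(-135, -1)), 223)), Pow(-1293, -1)) = Mul(Add(8, Mul(-5, Mul(274, Rational(-1, 135)), 223)), Rational(-1, 1293)) = Mul(Add(8, Mul(-5, Rational(-274, 135), 223)), Rational(-1, 1293)) = Mul(Add(8, Rational(61102, 27)), Rational(-1, 1293)) = Mul(Rational(61318, 27), Rational(-1, 1293)) = Rational(-61318, 34911)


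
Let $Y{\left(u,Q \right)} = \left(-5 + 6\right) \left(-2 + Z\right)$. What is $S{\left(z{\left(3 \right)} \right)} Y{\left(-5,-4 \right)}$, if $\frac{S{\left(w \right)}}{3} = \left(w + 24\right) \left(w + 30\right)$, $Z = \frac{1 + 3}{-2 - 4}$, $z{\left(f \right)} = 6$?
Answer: $-8640$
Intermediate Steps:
$Z = - \frac{2}{3}$ ($Z = \frac{4}{-6} = 4 \left(- \frac{1}{6}\right) = - \frac{2}{3} \approx -0.66667$)
$Y{\left(u,Q \right)} = - \frac{8}{3}$ ($Y{\left(u,Q \right)} = \left(-5 + 6\right) \left(-2 - \frac{2}{3}\right) = 1 \left(- \frac{8}{3}\right) = - \frac{8}{3}$)
$S{\left(w \right)} = 3 \left(24 + w\right) \left(30 + w\right)$ ($S{\left(w \right)} = 3 \left(w + 24\right) \left(w + 30\right) = 3 \left(24 + w\right) \left(30 + w\right)$)
$S{\left(z{\left(3 \right)} \right)} Y{\left(-5,-4 \right)} = \left(2160 + 3 \cdot 6^{2} + 162 \cdot 6\right) \left(- \frac{8}{3}\right) = \left(2160 + 3 \cdot 36 + 972\right) \left(- \frac{8}{3}\right) = \left(2160 + 108 + 972\right) \left(- \frac{8}{3}\right) = 3240 \left(- \frac{8}{3}\right) = -8640$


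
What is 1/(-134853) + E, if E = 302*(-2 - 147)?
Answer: -6068115295/134853 ≈ -44998.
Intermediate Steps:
E = -44998 (E = 302*(-149) = -44998)
1/(-134853) + E = 1/(-134853) - 44998 = -1/134853 - 44998 = -6068115295/134853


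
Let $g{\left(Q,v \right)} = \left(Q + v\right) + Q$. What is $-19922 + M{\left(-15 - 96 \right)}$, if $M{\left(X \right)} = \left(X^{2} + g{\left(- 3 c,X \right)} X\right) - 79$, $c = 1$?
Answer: $5307$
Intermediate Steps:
$g{\left(Q,v \right)} = v + 2 Q$
$M{\left(X \right)} = -79 + X^{2} + X \left(-6 + X\right)$ ($M{\left(X \right)} = \left(X^{2} + \left(X + 2 \left(\left(-3\right) 1\right)\right) X\right) - 79 = \left(X^{2} + \left(X + 2 \left(-3\right)\right) X\right) - 79 = \left(X^{2} + \left(X - 6\right) X\right) - 79 = \left(X^{2} + \left(-6 + X\right) X\right) - 79 = \left(X^{2} + X \left(-6 + X\right)\right) - 79 = -79 + X^{2} + X \left(-6 + X\right)$)
$-19922 + M{\left(-15 - 96 \right)} = -19922 + \left(-79 + \left(-15 - 96\right)^{2} + \left(-15 - 96\right) \left(-6 - 111\right)\right) = -19922 - \left(79 - 12321 + 111 \left(-6 - 111\right)\right) = -19922 - -25229 = -19922 + \left(-79 + 12321 + 12987\right) = -19922 + 25229 = 5307$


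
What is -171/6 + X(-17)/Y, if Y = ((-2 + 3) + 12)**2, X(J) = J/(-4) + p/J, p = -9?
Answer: -25169/884 ≈ -28.472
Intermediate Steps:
X(J) = -9/J - J/4 (X(J) = J/(-4) - 9/J = J*(-1/4) - 9/J = -J/4 - 9/J = -9/J - J/4)
Y = 169 (Y = (1 + 12)**2 = 13**2 = 169)
-171/6 + X(-17)/Y = -171/6 + (-9/(-17) - 1/4*(-17))/169 = -171*1/6 + (-9*(-1/17) + 17/4)*(1/169) = -57/2 + (9/17 + 17/4)*(1/169) = -57/2 + (325/68)*(1/169) = -57/2 + 25/884 = -25169/884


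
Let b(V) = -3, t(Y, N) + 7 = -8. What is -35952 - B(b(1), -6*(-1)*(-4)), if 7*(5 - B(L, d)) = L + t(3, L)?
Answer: -251717/7 ≈ -35960.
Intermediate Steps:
t(Y, N) = -15 (t(Y, N) = -7 - 8 = -15)
B(L, d) = 50/7 - L/7 (B(L, d) = 5 - (L - 15)/7 = 5 - (-15 + L)/7 = 5 + (15/7 - L/7) = 50/7 - L/7)
-35952 - B(b(1), -6*(-1)*(-4)) = -35952 - (50/7 - ⅐*(-3)) = -35952 - (50/7 + 3/7) = -35952 - 1*53/7 = -35952 - 53/7 = -251717/7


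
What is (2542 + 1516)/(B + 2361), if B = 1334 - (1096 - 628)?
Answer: 4058/3227 ≈ 1.2575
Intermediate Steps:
B = 866 (B = 1334 - 1*468 = 1334 - 468 = 866)
(2542 + 1516)/(B + 2361) = (2542 + 1516)/(866 + 2361) = 4058/3227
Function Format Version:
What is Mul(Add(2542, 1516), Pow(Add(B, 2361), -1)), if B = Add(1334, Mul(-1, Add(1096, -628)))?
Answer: Rational(4058, 3227) ≈ 1.2575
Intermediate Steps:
B = 866 (B = Add(1334, Mul(-1, 468)) = Add(1334, -468) = 866)
Mul(Add(2542, 1516), Pow(Add(B, 2361), -1)) = Mul(Add(2542, 1516), Pow(Add(866, 2361), -1)) = Mul(4058, Pow(3227, -1)) = Mul(4058, Rational(1, 3227)) = Rational(4058, 3227)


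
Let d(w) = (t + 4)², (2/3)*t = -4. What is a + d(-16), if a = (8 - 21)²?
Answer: 173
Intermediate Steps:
t = -6 (t = (3/2)*(-4) = -6)
a = 169 (a = (-13)² = 169)
d(w) = 4 (d(w) = (-6 + 4)² = (-2)² = 4)
a + d(-16) = 169 + 4 = 173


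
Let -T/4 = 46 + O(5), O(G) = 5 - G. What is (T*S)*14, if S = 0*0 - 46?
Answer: 118496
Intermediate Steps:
T = -184 (T = -4*(46 + (5 - 1*5)) = -4*(46 + (5 - 5)) = -4*(46 + 0) = -4*46 = -184)
S = -46 (S = 0 - 46 = -46)
(T*S)*14 = -184*(-46)*14 = 8464*14 = 118496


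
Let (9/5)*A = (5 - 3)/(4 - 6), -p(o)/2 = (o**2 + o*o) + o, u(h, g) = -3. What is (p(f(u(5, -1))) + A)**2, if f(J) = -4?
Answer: 259081/81 ≈ 3198.5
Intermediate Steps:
p(o) = -4*o**2 - 2*o (p(o) = -2*((o**2 + o*o) + o) = -2*((o**2 + o**2) + o) = -2*(2*o**2 + o) = -2*(o + 2*o**2) = -4*o**2 - 2*o)
A = -5/9 (A = 5*((5 - 3)/(4 - 6))/9 = 5*(2/(-2))/9 = 5*(-1/2*2)/9 = (5/9)*(-1) = -5/9 ≈ -0.55556)
(p(f(u(5, -1))) + A)**2 = (-2*(-4)*(1 + 2*(-4)) - 5/9)**2 = (-2*(-4)*(1 - 8) - 5/9)**2 = (-2*(-4)*(-7) - 5/9)**2 = (-56 - 5/9)**2 = (-509/9)**2 = 259081/81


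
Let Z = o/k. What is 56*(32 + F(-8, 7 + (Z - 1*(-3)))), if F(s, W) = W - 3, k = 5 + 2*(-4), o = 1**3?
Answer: 6496/3 ≈ 2165.3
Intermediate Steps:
o = 1
k = -3 (k = 5 - 8 = -3)
Z = -1/3 (Z = 1/(-3) = 1*(-1/3) = -1/3 ≈ -0.33333)
F(s, W) = -3 + W
56*(32 + F(-8, 7 + (Z - 1*(-3)))) = 56*(32 + (-3 + (7 + (-1/3 - 1*(-3))))) = 56*(32 + (-3 + (7 + (-1/3 + 3)))) = 56*(32 + (-3 + (7 + 8/3))) = 56*(32 + (-3 + 29/3)) = 56*(32 + 20/3) = 56*(116/3) = 6496/3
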